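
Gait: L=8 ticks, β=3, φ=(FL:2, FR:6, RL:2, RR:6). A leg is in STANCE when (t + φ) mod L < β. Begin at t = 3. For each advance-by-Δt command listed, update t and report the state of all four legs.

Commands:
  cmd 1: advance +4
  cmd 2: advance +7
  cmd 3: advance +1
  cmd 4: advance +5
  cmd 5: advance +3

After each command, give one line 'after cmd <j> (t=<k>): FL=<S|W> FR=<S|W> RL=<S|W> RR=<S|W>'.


start t=3: FL=W FR=S RL=W RR=S
cmd 1: advance +4 → t=7, phase=(1,5,1,5) → FL=S FR=W RL=S RR=W
cmd 2: advance +7 → t=14, phase=(0,4,0,4) → FL=S FR=W RL=S RR=W
cmd 3: advance +1 → t=15, phase=(1,5,1,5) → FL=S FR=W RL=S RR=W
cmd 4: advance +5 → t=20, phase=(6,2,6,2) → FL=W FR=S RL=W RR=S
cmd 5: advance +3 → t=23, phase=(1,5,1,5) → FL=S FR=W RL=S RR=W

after cmd 1 (t=7): FL=S FR=W RL=S RR=W
after cmd 2 (t=14): FL=S FR=W RL=S RR=W
after cmd 3 (t=15): FL=S FR=W RL=S RR=W
after cmd 4 (t=20): FL=W FR=S RL=W RR=S
after cmd 5 (t=23): FL=S FR=W RL=S RR=W


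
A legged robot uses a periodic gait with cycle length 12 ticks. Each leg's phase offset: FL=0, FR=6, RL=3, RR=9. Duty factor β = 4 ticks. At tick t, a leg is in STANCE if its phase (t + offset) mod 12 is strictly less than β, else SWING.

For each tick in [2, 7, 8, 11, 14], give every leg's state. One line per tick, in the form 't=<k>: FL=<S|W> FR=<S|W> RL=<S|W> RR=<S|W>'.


t=2: FL=S FR=W RL=W RR=W
t=7: FL=W FR=S RL=W RR=W
t=8: FL=W FR=S RL=W RR=W
t=11: FL=W FR=W RL=S RR=W
t=14: FL=S FR=W RL=W RR=W

t=2: phase=(2,8,5,11) vs β=4 → FL=S FR=W RL=W RR=W
t=7: phase=(7,1,10,4) vs β=4 → FL=W FR=S RL=W RR=W
t=8: phase=(8,2,11,5) vs β=4 → FL=W FR=S RL=W RR=W
t=11: phase=(11,5,2,8) vs β=4 → FL=W FR=W RL=S RR=W
t=14: phase=(2,8,5,11) vs β=4 → FL=S FR=W RL=W RR=W


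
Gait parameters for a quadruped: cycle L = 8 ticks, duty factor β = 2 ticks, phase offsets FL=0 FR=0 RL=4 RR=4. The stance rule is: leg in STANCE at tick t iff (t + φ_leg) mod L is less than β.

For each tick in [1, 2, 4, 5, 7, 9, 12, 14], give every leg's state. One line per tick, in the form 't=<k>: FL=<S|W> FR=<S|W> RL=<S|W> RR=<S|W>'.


t=1: FL=S FR=S RL=W RR=W
t=2: FL=W FR=W RL=W RR=W
t=4: FL=W FR=W RL=S RR=S
t=5: FL=W FR=W RL=S RR=S
t=7: FL=W FR=W RL=W RR=W
t=9: FL=S FR=S RL=W RR=W
t=12: FL=W FR=W RL=S RR=S
t=14: FL=W FR=W RL=W RR=W

t=1: phase=(1,1,5,5) vs β=2 → FL=S FR=S RL=W RR=W
t=2: phase=(2,2,6,6) vs β=2 → FL=W FR=W RL=W RR=W
t=4: phase=(4,4,0,0) vs β=2 → FL=W FR=W RL=S RR=S
t=5: phase=(5,5,1,1) vs β=2 → FL=W FR=W RL=S RR=S
t=7: phase=(7,7,3,3) vs β=2 → FL=W FR=W RL=W RR=W
t=9: phase=(1,1,5,5) vs β=2 → FL=S FR=S RL=W RR=W
t=12: phase=(4,4,0,0) vs β=2 → FL=W FR=W RL=S RR=S
t=14: phase=(6,6,2,2) vs β=2 → FL=W FR=W RL=W RR=W


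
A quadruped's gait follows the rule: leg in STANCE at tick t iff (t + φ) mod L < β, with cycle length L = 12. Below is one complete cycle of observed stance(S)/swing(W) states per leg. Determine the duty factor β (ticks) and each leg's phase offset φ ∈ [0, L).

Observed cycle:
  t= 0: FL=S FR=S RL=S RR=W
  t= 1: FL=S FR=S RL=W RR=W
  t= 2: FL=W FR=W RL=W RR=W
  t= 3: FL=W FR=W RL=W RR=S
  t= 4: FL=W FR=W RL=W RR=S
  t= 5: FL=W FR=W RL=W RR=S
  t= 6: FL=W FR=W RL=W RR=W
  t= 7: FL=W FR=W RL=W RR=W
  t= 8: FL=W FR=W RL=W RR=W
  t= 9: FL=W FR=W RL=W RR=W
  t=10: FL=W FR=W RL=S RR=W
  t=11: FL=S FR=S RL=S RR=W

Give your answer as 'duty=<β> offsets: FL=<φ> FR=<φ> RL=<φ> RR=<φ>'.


duty β = stance ticks per leg = 3
FL: stance ticks = 3; W→S at t=11 → φ=1
FR: stance ticks = 3; W→S at t=11 → φ=1
RL: stance ticks = 3; W→S at t=10 → φ=2
RR: stance ticks = 3; W→S at t=3 → φ=9

duty=3 offsets: FL=1 FR=1 RL=2 RR=9


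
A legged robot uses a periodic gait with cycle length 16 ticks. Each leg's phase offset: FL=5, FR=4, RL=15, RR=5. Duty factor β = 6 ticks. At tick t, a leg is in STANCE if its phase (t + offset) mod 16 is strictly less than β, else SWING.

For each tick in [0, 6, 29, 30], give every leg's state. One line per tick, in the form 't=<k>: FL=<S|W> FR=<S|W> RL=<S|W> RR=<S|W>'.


t=0: FL=S FR=S RL=W RR=S
t=6: FL=W FR=W RL=S RR=W
t=29: FL=S FR=S RL=W RR=S
t=30: FL=S FR=S RL=W RR=S

t=0: phase=(5,4,15,5) vs β=6 → FL=S FR=S RL=W RR=S
t=6: phase=(11,10,5,11) vs β=6 → FL=W FR=W RL=S RR=W
t=29: phase=(2,1,12,2) vs β=6 → FL=S FR=S RL=W RR=S
t=30: phase=(3,2,13,3) vs β=6 → FL=S FR=S RL=W RR=S


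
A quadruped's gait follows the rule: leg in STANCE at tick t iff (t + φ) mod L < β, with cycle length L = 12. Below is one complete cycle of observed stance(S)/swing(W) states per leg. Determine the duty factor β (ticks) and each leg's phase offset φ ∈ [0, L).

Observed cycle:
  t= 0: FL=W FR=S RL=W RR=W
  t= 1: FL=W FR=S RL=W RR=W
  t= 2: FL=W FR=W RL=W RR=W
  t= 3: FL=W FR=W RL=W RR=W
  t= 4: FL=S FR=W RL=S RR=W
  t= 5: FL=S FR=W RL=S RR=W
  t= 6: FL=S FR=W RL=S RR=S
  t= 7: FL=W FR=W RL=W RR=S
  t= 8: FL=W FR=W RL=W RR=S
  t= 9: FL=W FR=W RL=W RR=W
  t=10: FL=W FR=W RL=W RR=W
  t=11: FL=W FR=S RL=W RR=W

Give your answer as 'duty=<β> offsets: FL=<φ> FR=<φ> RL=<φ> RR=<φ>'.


duty=3 offsets: FL=8 FR=1 RL=8 RR=6

duty β = stance ticks per leg = 3
FL: stance ticks = 3; W→S at t=4 → φ=8
FR: stance ticks = 3; W→S at t=11 → φ=1
RL: stance ticks = 3; W→S at t=4 → φ=8
RR: stance ticks = 3; W→S at t=6 → φ=6


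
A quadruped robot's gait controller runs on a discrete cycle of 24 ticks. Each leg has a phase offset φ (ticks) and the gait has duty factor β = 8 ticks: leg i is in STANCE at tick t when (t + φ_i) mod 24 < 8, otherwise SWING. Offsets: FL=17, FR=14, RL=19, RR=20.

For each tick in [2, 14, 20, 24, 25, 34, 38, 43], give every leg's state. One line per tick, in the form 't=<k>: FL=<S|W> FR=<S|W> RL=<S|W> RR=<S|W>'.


t=2: FL=W FR=W RL=W RR=W
t=14: FL=S FR=S RL=W RR=W
t=20: FL=W FR=W RL=W RR=W
t=24: FL=W FR=W RL=W RR=W
t=25: FL=W FR=W RL=W RR=W
t=34: FL=S FR=S RL=S RR=S
t=38: FL=S FR=S RL=W RR=W
t=43: FL=W FR=W RL=W RR=W

t=2: phase=(19,16,21,22) vs β=8 → FL=W FR=W RL=W RR=W
t=14: phase=(7,4,9,10) vs β=8 → FL=S FR=S RL=W RR=W
t=20: phase=(13,10,15,16) vs β=8 → FL=W FR=W RL=W RR=W
t=24: phase=(17,14,19,20) vs β=8 → FL=W FR=W RL=W RR=W
t=25: phase=(18,15,20,21) vs β=8 → FL=W FR=W RL=W RR=W
t=34: phase=(3,0,5,6) vs β=8 → FL=S FR=S RL=S RR=S
t=38: phase=(7,4,9,10) vs β=8 → FL=S FR=S RL=W RR=W
t=43: phase=(12,9,14,15) vs β=8 → FL=W FR=W RL=W RR=W


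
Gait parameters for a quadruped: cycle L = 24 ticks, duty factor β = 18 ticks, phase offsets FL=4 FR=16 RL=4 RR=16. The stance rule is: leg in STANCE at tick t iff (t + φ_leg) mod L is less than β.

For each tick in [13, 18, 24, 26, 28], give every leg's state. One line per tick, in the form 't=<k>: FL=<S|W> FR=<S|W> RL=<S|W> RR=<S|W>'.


t=13: FL=S FR=S RL=S RR=S
t=18: FL=W FR=S RL=W RR=S
t=24: FL=S FR=S RL=S RR=S
t=26: FL=S FR=W RL=S RR=W
t=28: FL=S FR=W RL=S RR=W

t=13: phase=(17,5,17,5) vs β=18 → FL=S FR=S RL=S RR=S
t=18: phase=(22,10,22,10) vs β=18 → FL=W FR=S RL=W RR=S
t=24: phase=(4,16,4,16) vs β=18 → FL=S FR=S RL=S RR=S
t=26: phase=(6,18,6,18) vs β=18 → FL=S FR=W RL=S RR=W
t=28: phase=(8,20,8,20) vs β=18 → FL=S FR=W RL=S RR=W


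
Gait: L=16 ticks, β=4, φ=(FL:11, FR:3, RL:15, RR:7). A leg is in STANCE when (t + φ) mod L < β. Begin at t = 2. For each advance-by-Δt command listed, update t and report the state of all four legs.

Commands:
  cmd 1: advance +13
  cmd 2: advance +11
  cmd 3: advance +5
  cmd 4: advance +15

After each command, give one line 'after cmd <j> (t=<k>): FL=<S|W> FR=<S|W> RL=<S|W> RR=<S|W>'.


start t=2: FL=W FR=W RL=S RR=W
cmd 1: advance +13 → t=15, phase=(10,2,14,6) → FL=W FR=S RL=W RR=W
cmd 2: advance +11 → t=26, phase=(5,13,9,1) → FL=W FR=W RL=W RR=S
cmd 3: advance +5 → t=31, phase=(10,2,14,6) → FL=W FR=S RL=W RR=W
cmd 4: advance +15 → t=46, phase=(9,1,13,5) → FL=W FR=S RL=W RR=W

after cmd 1 (t=15): FL=W FR=S RL=W RR=W
after cmd 2 (t=26): FL=W FR=W RL=W RR=S
after cmd 3 (t=31): FL=W FR=S RL=W RR=W
after cmd 4 (t=46): FL=W FR=S RL=W RR=W


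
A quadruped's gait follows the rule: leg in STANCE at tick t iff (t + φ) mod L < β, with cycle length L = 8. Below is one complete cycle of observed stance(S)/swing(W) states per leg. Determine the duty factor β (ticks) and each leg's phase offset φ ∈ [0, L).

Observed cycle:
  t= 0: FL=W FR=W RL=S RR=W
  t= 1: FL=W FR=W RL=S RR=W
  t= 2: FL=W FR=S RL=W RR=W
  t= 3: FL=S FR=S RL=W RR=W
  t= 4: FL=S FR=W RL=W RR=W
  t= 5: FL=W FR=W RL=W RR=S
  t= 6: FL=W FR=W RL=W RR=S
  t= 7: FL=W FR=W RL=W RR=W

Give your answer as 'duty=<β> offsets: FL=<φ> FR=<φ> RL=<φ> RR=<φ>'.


duty=2 offsets: FL=5 FR=6 RL=0 RR=3

duty β = stance ticks per leg = 2
FL: stance ticks = 2; W→S at t=3 → φ=5
FR: stance ticks = 2; W→S at t=2 → φ=6
RL: stance ticks = 2; W→S at t=0 → φ=0
RR: stance ticks = 2; W→S at t=5 → φ=3


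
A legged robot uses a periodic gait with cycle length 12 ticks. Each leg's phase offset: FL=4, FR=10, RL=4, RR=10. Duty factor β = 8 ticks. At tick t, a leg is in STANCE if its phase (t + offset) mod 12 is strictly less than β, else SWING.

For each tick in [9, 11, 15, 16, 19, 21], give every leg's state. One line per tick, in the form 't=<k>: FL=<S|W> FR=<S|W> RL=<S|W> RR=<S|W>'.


t=9: phase=(1,7,1,7) vs β=8 → FL=S FR=S RL=S RR=S
t=11: phase=(3,9,3,9) vs β=8 → FL=S FR=W RL=S RR=W
t=15: phase=(7,1,7,1) vs β=8 → FL=S FR=S RL=S RR=S
t=16: phase=(8,2,8,2) vs β=8 → FL=W FR=S RL=W RR=S
t=19: phase=(11,5,11,5) vs β=8 → FL=W FR=S RL=W RR=S
t=21: phase=(1,7,1,7) vs β=8 → FL=S FR=S RL=S RR=S

t=9: FL=S FR=S RL=S RR=S
t=11: FL=S FR=W RL=S RR=W
t=15: FL=S FR=S RL=S RR=S
t=16: FL=W FR=S RL=W RR=S
t=19: FL=W FR=S RL=W RR=S
t=21: FL=S FR=S RL=S RR=S


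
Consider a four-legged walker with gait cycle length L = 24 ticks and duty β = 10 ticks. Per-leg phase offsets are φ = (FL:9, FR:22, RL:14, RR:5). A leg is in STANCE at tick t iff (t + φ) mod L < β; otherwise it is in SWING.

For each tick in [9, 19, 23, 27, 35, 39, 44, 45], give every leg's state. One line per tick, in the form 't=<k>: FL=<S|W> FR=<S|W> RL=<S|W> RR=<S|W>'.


t=9: phase=(18,7,23,14) vs β=10 → FL=W FR=S RL=W RR=W
t=19: phase=(4,17,9,0) vs β=10 → FL=S FR=W RL=S RR=S
t=23: phase=(8,21,13,4) vs β=10 → FL=S FR=W RL=W RR=S
t=27: phase=(12,1,17,8) vs β=10 → FL=W FR=S RL=W RR=S
t=35: phase=(20,9,1,16) vs β=10 → FL=W FR=S RL=S RR=W
t=39: phase=(0,13,5,20) vs β=10 → FL=S FR=W RL=S RR=W
t=44: phase=(5,18,10,1) vs β=10 → FL=S FR=W RL=W RR=S
t=45: phase=(6,19,11,2) vs β=10 → FL=S FR=W RL=W RR=S

t=9: FL=W FR=S RL=W RR=W
t=19: FL=S FR=W RL=S RR=S
t=23: FL=S FR=W RL=W RR=S
t=27: FL=W FR=S RL=W RR=S
t=35: FL=W FR=S RL=S RR=W
t=39: FL=S FR=W RL=S RR=W
t=44: FL=S FR=W RL=W RR=S
t=45: FL=S FR=W RL=W RR=S


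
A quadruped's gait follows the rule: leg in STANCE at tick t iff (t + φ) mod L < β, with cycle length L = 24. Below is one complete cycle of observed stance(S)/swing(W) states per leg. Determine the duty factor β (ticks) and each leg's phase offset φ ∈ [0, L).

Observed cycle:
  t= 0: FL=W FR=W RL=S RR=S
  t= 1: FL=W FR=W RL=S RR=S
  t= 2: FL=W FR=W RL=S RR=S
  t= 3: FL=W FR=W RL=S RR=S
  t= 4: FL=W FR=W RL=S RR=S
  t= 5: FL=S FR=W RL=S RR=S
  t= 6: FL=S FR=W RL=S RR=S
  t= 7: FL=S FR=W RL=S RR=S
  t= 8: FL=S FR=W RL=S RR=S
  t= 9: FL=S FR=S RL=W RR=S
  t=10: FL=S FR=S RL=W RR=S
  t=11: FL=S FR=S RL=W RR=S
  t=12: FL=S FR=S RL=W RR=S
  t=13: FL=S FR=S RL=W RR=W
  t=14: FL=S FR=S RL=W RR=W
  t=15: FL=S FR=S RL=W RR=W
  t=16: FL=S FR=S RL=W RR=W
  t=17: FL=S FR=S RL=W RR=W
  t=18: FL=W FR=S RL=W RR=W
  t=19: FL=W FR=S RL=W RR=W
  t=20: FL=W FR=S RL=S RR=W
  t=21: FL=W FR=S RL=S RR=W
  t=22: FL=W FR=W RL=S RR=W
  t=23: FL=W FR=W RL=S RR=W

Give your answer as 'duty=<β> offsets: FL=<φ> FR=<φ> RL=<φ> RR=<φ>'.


duty=13 offsets: FL=19 FR=15 RL=4 RR=0

duty β = stance ticks per leg = 13
FL: stance ticks = 13; W→S at t=5 → φ=19
FR: stance ticks = 13; W→S at t=9 → φ=15
RL: stance ticks = 13; W→S at t=20 → φ=4
RR: stance ticks = 13; W→S at t=0 → φ=0


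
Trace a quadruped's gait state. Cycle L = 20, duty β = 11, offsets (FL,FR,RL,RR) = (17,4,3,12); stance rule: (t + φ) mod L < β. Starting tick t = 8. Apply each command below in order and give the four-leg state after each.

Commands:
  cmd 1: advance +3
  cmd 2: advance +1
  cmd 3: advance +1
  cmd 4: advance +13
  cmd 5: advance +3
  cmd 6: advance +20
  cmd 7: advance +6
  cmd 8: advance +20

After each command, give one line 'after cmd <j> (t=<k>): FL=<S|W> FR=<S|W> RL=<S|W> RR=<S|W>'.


start t=8: FL=S FR=W RL=W RR=S
cmd 1: advance +3 → t=11, phase=(8,15,14,3) → FL=S FR=W RL=W RR=S
cmd 2: advance +1 → t=12, phase=(9,16,15,4) → FL=S FR=W RL=W RR=S
cmd 3: advance +1 → t=13, phase=(10,17,16,5) → FL=S FR=W RL=W RR=S
cmd 4: advance +13 → t=26, phase=(3,10,9,18) → FL=S FR=S RL=S RR=W
cmd 5: advance +3 → t=29, phase=(6,13,12,1) → FL=S FR=W RL=W RR=S
cmd 6: advance +20 → t=49, phase=(6,13,12,1) → FL=S FR=W RL=W RR=S
cmd 7: advance +6 → t=55, phase=(12,19,18,7) → FL=W FR=W RL=W RR=S
cmd 8: advance +20 → t=75, phase=(12,19,18,7) → FL=W FR=W RL=W RR=S

after cmd 1 (t=11): FL=S FR=W RL=W RR=S
after cmd 2 (t=12): FL=S FR=W RL=W RR=S
after cmd 3 (t=13): FL=S FR=W RL=W RR=S
after cmd 4 (t=26): FL=S FR=S RL=S RR=W
after cmd 5 (t=29): FL=S FR=W RL=W RR=S
after cmd 6 (t=49): FL=S FR=W RL=W RR=S
after cmd 7 (t=55): FL=W FR=W RL=W RR=S
after cmd 8 (t=75): FL=W FR=W RL=W RR=S


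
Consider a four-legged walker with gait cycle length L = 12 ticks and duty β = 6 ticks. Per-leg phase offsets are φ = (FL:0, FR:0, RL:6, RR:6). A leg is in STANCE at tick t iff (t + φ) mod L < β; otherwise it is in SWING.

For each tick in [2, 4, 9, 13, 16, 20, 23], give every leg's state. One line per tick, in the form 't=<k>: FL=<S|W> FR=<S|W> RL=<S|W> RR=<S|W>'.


t=2: FL=S FR=S RL=W RR=W
t=4: FL=S FR=S RL=W RR=W
t=9: FL=W FR=W RL=S RR=S
t=13: FL=S FR=S RL=W RR=W
t=16: FL=S FR=S RL=W RR=W
t=20: FL=W FR=W RL=S RR=S
t=23: FL=W FR=W RL=S RR=S

t=2: phase=(2,2,8,8) vs β=6 → FL=S FR=S RL=W RR=W
t=4: phase=(4,4,10,10) vs β=6 → FL=S FR=S RL=W RR=W
t=9: phase=(9,9,3,3) vs β=6 → FL=W FR=W RL=S RR=S
t=13: phase=(1,1,7,7) vs β=6 → FL=S FR=S RL=W RR=W
t=16: phase=(4,4,10,10) vs β=6 → FL=S FR=S RL=W RR=W
t=20: phase=(8,8,2,2) vs β=6 → FL=W FR=W RL=S RR=S
t=23: phase=(11,11,5,5) vs β=6 → FL=W FR=W RL=S RR=S


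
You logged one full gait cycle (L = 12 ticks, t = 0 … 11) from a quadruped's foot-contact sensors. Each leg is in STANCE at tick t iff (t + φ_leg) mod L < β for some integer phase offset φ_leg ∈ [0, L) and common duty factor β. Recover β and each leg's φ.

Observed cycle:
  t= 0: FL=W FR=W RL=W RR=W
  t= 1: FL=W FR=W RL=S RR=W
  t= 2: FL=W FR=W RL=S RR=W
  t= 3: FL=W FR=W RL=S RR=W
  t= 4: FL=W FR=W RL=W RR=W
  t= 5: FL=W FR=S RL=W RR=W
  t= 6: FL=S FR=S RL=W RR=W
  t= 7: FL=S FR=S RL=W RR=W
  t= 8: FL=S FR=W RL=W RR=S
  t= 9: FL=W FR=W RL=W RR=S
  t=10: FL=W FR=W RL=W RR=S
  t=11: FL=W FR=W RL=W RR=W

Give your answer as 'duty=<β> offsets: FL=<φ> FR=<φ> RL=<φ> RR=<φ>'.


duty β = stance ticks per leg = 3
FL: stance ticks = 3; W→S at t=6 → φ=6
FR: stance ticks = 3; W→S at t=5 → φ=7
RL: stance ticks = 3; W→S at t=1 → φ=11
RR: stance ticks = 3; W→S at t=8 → φ=4

duty=3 offsets: FL=6 FR=7 RL=11 RR=4


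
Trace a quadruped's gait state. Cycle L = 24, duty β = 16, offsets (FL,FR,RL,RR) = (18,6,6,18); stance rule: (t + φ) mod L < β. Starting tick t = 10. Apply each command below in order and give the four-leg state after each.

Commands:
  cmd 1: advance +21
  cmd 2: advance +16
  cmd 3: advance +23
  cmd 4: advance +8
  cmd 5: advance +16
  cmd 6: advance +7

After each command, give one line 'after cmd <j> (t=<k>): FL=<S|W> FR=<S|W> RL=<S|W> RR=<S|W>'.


start t=10: FL=S FR=W RL=W RR=S
cmd 1: advance +21 → t=31, phase=(1,13,13,1) → FL=S FR=S RL=S RR=S
cmd 2: advance +16 → t=47, phase=(17,5,5,17) → FL=W FR=S RL=S RR=W
cmd 3: advance +23 → t=70, phase=(16,4,4,16) → FL=W FR=S RL=S RR=W
cmd 4: advance +8 → t=78, phase=(0,12,12,0) → FL=S FR=S RL=S RR=S
cmd 5: advance +16 → t=94, phase=(16,4,4,16) → FL=W FR=S RL=S RR=W
cmd 6: advance +7 → t=101, phase=(23,11,11,23) → FL=W FR=S RL=S RR=W

after cmd 1 (t=31): FL=S FR=S RL=S RR=S
after cmd 2 (t=47): FL=W FR=S RL=S RR=W
after cmd 3 (t=70): FL=W FR=S RL=S RR=W
after cmd 4 (t=78): FL=S FR=S RL=S RR=S
after cmd 5 (t=94): FL=W FR=S RL=S RR=W
after cmd 6 (t=101): FL=W FR=S RL=S RR=W


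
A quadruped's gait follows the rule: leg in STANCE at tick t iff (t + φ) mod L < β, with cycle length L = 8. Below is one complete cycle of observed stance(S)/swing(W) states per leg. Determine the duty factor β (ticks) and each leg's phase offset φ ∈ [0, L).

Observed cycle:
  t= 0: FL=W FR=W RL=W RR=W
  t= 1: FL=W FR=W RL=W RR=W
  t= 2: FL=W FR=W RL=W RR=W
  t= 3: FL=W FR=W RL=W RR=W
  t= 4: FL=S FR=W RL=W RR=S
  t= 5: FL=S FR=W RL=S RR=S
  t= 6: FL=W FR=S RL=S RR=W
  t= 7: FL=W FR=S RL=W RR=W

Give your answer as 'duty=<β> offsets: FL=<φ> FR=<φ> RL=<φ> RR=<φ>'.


duty β = stance ticks per leg = 2
FL: stance ticks = 2; W→S at t=4 → φ=4
FR: stance ticks = 2; W→S at t=6 → φ=2
RL: stance ticks = 2; W→S at t=5 → φ=3
RR: stance ticks = 2; W→S at t=4 → φ=4

duty=2 offsets: FL=4 FR=2 RL=3 RR=4


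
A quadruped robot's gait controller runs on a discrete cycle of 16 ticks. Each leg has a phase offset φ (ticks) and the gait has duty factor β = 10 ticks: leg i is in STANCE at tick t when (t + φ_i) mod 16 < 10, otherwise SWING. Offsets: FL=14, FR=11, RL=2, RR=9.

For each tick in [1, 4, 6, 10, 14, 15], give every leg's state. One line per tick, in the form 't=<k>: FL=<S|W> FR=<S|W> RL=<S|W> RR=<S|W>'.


t=1: phase=(15,12,3,10) vs β=10 → FL=W FR=W RL=S RR=W
t=4: phase=(2,15,6,13) vs β=10 → FL=S FR=W RL=S RR=W
t=6: phase=(4,1,8,15) vs β=10 → FL=S FR=S RL=S RR=W
t=10: phase=(8,5,12,3) vs β=10 → FL=S FR=S RL=W RR=S
t=14: phase=(12,9,0,7) vs β=10 → FL=W FR=S RL=S RR=S
t=15: phase=(13,10,1,8) vs β=10 → FL=W FR=W RL=S RR=S

t=1: FL=W FR=W RL=S RR=W
t=4: FL=S FR=W RL=S RR=W
t=6: FL=S FR=S RL=S RR=W
t=10: FL=S FR=S RL=W RR=S
t=14: FL=W FR=S RL=S RR=S
t=15: FL=W FR=W RL=S RR=S


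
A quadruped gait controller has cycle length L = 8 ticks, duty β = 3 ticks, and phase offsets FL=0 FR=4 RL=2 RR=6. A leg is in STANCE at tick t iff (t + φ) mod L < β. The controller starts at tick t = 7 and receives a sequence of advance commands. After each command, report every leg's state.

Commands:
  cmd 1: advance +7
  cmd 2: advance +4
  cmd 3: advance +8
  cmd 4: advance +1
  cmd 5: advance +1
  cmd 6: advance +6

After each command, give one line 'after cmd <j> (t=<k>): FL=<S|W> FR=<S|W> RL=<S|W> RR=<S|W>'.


start t=7: FL=W FR=W RL=S RR=W
cmd 1: advance +7 → t=14, phase=(6,2,0,4) → FL=W FR=S RL=S RR=W
cmd 2: advance +4 → t=18, phase=(2,6,4,0) → FL=S FR=W RL=W RR=S
cmd 3: advance +8 → t=26, phase=(2,6,4,0) → FL=S FR=W RL=W RR=S
cmd 4: advance +1 → t=27, phase=(3,7,5,1) → FL=W FR=W RL=W RR=S
cmd 5: advance +1 → t=28, phase=(4,0,6,2) → FL=W FR=S RL=W RR=S
cmd 6: advance +6 → t=34, phase=(2,6,4,0) → FL=S FR=W RL=W RR=S

after cmd 1 (t=14): FL=W FR=S RL=S RR=W
after cmd 2 (t=18): FL=S FR=W RL=W RR=S
after cmd 3 (t=26): FL=S FR=W RL=W RR=S
after cmd 4 (t=27): FL=W FR=W RL=W RR=S
after cmd 5 (t=28): FL=W FR=S RL=W RR=S
after cmd 6 (t=34): FL=S FR=W RL=W RR=S


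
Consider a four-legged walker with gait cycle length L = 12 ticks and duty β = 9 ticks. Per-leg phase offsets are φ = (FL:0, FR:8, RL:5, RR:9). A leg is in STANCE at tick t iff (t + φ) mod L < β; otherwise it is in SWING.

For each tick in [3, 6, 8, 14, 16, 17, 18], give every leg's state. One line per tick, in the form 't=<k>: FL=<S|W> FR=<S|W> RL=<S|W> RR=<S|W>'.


t=3: phase=(3,11,8,0) vs β=9 → FL=S FR=W RL=S RR=S
t=6: phase=(6,2,11,3) vs β=9 → FL=S FR=S RL=W RR=S
t=8: phase=(8,4,1,5) vs β=9 → FL=S FR=S RL=S RR=S
t=14: phase=(2,10,7,11) vs β=9 → FL=S FR=W RL=S RR=W
t=16: phase=(4,0,9,1) vs β=9 → FL=S FR=S RL=W RR=S
t=17: phase=(5,1,10,2) vs β=9 → FL=S FR=S RL=W RR=S
t=18: phase=(6,2,11,3) vs β=9 → FL=S FR=S RL=W RR=S

t=3: FL=S FR=W RL=S RR=S
t=6: FL=S FR=S RL=W RR=S
t=8: FL=S FR=S RL=S RR=S
t=14: FL=S FR=W RL=S RR=W
t=16: FL=S FR=S RL=W RR=S
t=17: FL=S FR=S RL=W RR=S
t=18: FL=S FR=S RL=W RR=S


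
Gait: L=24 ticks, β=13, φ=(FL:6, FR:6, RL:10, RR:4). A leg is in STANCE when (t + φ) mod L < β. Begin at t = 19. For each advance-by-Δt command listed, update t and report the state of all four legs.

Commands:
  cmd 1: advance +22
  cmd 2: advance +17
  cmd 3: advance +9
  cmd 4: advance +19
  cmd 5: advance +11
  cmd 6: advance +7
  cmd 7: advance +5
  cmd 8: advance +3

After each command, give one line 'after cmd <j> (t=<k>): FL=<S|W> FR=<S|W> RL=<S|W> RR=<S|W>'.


start t=19: FL=S FR=S RL=S RR=W
cmd 1: advance +22 → t=41, phase=(23,23,3,21) → FL=W FR=W RL=S RR=W
cmd 2: advance +17 → t=58, phase=(16,16,20,14) → FL=W FR=W RL=W RR=W
cmd 3: advance +9 → t=67, phase=(1,1,5,23) → FL=S FR=S RL=S RR=W
cmd 4: advance +19 → t=86, phase=(20,20,0,18) → FL=W FR=W RL=S RR=W
cmd 5: advance +11 → t=97, phase=(7,7,11,5) → FL=S FR=S RL=S RR=S
cmd 6: advance +7 → t=104, phase=(14,14,18,12) → FL=W FR=W RL=W RR=S
cmd 7: advance +5 → t=109, phase=(19,19,23,17) → FL=W FR=W RL=W RR=W
cmd 8: advance +3 → t=112, phase=(22,22,2,20) → FL=W FR=W RL=S RR=W

after cmd 1 (t=41): FL=W FR=W RL=S RR=W
after cmd 2 (t=58): FL=W FR=W RL=W RR=W
after cmd 3 (t=67): FL=S FR=S RL=S RR=W
after cmd 4 (t=86): FL=W FR=W RL=S RR=W
after cmd 5 (t=97): FL=S FR=S RL=S RR=S
after cmd 6 (t=104): FL=W FR=W RL=W RR=S
after cmd 7 (t=109): FL=W FR=W RL=W RR=W
after cmd 8 (t=112): FL=W FR=W RL=S RR=W


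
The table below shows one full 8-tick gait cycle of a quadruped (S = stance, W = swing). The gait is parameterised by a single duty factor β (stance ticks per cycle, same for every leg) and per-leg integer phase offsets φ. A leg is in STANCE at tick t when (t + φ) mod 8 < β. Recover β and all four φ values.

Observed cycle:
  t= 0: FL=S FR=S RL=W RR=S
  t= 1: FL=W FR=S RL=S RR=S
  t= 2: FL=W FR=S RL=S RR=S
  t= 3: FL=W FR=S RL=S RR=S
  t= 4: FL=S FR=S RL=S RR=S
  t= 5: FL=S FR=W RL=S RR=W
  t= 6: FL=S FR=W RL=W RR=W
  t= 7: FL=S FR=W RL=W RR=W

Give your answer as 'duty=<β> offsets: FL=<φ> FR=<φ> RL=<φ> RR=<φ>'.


duty β = stance ticks per leg = 5
FL: stance ticks = 5; W→S at t=4 → φ=4
FR: stance ticks = 5; W→S at t=0 → φ=0
RL: stance ticks = 5; W→S at t=1 → φ=7
RR: stance ticks = 5; W→S at t=0 → φ=0

duty=5 offsets: FL=4 FR=0 RL=7 RR=0


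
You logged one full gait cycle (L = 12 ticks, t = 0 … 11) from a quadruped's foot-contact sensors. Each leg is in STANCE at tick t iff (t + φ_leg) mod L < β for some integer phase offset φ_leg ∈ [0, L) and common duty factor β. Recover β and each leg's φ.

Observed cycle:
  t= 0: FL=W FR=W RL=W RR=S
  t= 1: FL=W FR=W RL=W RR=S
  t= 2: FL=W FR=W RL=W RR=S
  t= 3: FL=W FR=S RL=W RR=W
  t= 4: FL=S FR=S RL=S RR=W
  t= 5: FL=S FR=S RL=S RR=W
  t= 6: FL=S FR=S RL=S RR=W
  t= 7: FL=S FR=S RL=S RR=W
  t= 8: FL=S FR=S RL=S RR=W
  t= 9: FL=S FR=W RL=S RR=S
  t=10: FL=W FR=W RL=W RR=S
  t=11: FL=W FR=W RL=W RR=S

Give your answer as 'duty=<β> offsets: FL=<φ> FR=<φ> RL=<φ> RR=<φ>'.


duty=6 offsets: FL=8 FR=9 RL=8 RR=3

duty β = stance ticks per leg = 6
FL: stance ticks = 6; W→S at t=4 → φ=8
FR: stance ticks = 6; W→S at t=3 → φ=9
RL: stance ticks = 6; W→S at t=4 → φ=8
RR: stance ticks = 6; W→S at t=9 → φ=3


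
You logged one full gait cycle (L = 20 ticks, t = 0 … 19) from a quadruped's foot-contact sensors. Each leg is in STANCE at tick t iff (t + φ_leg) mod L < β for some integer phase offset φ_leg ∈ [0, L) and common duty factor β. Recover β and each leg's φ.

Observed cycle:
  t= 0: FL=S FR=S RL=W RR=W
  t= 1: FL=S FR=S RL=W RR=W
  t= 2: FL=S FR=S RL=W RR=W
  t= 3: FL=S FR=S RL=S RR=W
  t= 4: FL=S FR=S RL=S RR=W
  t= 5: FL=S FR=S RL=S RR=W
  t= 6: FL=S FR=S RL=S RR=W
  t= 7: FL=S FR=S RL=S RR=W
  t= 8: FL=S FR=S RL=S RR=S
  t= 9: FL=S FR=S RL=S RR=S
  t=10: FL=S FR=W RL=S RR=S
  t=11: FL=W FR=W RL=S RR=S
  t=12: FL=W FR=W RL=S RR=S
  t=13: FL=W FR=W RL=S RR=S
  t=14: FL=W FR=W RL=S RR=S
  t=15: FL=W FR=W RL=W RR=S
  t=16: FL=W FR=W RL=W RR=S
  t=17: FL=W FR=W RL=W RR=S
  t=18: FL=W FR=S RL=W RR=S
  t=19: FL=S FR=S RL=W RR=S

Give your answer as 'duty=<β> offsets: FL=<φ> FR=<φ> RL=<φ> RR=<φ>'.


duty=12 offsets: FL=1 FR=2 RL=17 RR=12

duty β = stance ticks per leg = 12
FL: stance ticks = 12; W→S at t=19 → φ=1
FR: stance ticks = 12; W→S at t=18 → φ=2
RL: stance ticks = 12; W→S at t=3 → φ=17
RR: stance ticks = 12; W→S at t=8 → φ=12


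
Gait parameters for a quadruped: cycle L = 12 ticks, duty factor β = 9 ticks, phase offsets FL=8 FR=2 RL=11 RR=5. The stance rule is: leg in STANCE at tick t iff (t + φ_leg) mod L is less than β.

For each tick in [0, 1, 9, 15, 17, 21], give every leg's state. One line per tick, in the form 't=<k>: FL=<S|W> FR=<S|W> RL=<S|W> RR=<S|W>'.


t=0: FL=S FR=S RL=W RR=S
t=1: FL=W FR=S RL=S RR=S
t=9: FL=S FR=W RL=S RR=S
t=15: FL=W FR=S RL=S RR=S
t=17: FL=S FR=S RL=S RR=W
t=21: FL=S FR=W RL=S RR=S

t=0: phase=(8,2,11,5) vs β=9 → FL=S FR=S RL=W RR=S
t=1: phase=(9,3,0,6) vs β=9 → FL=W FR=S RL=S RR=S
t=9: phase=(5,11,8,2) vs β=9 → FL=S FR=W RL=S RR=S
t=15: phase=(11,5,2,8) vs β=9 → FL=W FR=S RL=S RR=S
t=17: phase=(1,7,4,10) vs β=9 → FL=S FR=S RL=S RR=W
t=21: phase=(5,11,8,2) vs β=9 → FL=S FR=W RL=S RR=S


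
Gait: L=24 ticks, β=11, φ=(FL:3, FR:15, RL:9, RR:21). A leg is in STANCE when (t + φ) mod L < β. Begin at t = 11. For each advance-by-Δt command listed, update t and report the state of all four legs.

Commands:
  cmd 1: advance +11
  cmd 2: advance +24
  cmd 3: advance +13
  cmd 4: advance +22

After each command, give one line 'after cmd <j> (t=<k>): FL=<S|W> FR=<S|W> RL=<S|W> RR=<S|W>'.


after cmd 1 (t=22): FL=S FR=W RL=S RR=W
after cmd 2 (t=46): FL=S FR=W RL=S RR=W
after cmd 3 (t=59): FL=W FR=S RL=W RR=S
after cmd 4 (t=81): FL=W FR=S RL=W RR=S

start t=11: FL=W FR=S RL=W RR=S
cmd 1: advance +11 → t=22, phase=(1,13,7,19) → FL=S FR=W RL=S RR=W
cmd 2: advance +24 → t=46, phase=(1,13,7,19) → FL=S FR=W RL=S RR=W
cmd 3: advance +13 → t=59, phase=(14,2,20,8) → FL=W FR=S RL=W RR=S
cmd 4: advance +22 → t=81, phase=(12,0,18,6) → FL=W FR=S RL=W RR=S


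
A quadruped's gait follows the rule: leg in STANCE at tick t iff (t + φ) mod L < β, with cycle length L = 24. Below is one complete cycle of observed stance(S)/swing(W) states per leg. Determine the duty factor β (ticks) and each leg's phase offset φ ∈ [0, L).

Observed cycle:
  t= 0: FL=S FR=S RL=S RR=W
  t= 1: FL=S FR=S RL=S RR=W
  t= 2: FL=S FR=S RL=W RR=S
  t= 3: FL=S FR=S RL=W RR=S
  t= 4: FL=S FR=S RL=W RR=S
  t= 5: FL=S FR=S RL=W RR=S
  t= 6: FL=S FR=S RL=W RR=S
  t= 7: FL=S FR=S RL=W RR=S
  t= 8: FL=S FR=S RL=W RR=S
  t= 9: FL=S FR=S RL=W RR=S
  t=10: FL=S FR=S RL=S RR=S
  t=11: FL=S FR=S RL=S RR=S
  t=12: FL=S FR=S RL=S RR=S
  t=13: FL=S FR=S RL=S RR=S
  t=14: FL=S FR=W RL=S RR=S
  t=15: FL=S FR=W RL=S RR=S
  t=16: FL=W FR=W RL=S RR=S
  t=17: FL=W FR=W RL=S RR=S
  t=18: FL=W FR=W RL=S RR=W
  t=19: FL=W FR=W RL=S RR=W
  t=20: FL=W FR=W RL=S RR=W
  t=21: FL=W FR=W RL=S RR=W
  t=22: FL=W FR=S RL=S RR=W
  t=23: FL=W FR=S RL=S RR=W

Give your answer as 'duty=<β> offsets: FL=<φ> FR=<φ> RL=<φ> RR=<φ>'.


duty β = stance ticks per leg = 16
FL: stance ticks = 16; W→S at t=0 → φ=0
FR: stance ticks = 16; W→S at t=22 → φ=2
RL: stance ticks = 16; W→S at t=10 → φ=14
RR: stance ticks = 16; W→S at t=2 → φ=22

duty=16 offsets: FL=0 FR=2 RL=14 RR=22


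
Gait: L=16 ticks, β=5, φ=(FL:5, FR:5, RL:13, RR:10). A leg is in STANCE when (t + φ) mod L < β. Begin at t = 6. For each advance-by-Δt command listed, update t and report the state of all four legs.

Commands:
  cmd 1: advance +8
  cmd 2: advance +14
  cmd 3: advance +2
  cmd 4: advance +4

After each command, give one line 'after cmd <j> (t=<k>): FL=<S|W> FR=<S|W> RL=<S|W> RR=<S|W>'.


after cmd 1 (t=14): FL=S FR=S RL=W RR=W
after cmd 2 (t=28): FL=S FR=S RL=W RR=W
after cmd 3 (t=30): FL=S FR=S RL=W RR=W
after cmd 4 (t=34): FL=W FR=W RL=W RR=W

start t=6: FL=W FR=W RL=S RR=S
cmd 1: advance +8 → t=14, phase=(3,3,11,8) → FL=S FR=S RL=W RR=W
cmd 2: advance +14 → t=28, phase=(1,1,9,6) → FL=S FR=S RL=W RR=W
cmd 3: advance +2 → t=30, phase=(3,3,11,8) → FL=S FR=S RL=W RR=W
cmd 4: advance +4 → t=34, phase=(7,7,15,12) → FL=W FR=W RL=W RR=W


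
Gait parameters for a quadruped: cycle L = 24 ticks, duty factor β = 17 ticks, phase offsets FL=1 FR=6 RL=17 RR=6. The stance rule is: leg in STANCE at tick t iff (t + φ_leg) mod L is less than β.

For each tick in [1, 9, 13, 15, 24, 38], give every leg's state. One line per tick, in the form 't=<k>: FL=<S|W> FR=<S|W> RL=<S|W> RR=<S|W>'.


t=1: FL=S FR=S RL=W RR=S
t=9: FL=S FR=S RL=S RR=S
t=13: FL=S FR=W RL=S RR=W
t=15: FL=S FR=W RL=S RR=W
t=24: FL=S FR=S RL=W RR=S
t=38: FL=S FR=W RL=S RR=W

t=1: phase=(2,7,18,7) vs β=17 → FL=S FR=S RL=W RR=S
t=9: phase=(10,15,2,15) vs β=17 → FL=S FR=S RL=S RR=S
t=13: phase=(14,19,6,19) vs β=17 → FL=S FR=W RL=S RR=W
t=15: phase=(16,21,8,21) vs β=17 → FL=S FR=W RL=S RR=W
t=24: phase=(1,6,17,6) vs β=17 → FL=S FR=S RL=W RR=S
t=38: phase=(15,20,7,20) vs β=17 → FL=S FR=W RL=S RR=W


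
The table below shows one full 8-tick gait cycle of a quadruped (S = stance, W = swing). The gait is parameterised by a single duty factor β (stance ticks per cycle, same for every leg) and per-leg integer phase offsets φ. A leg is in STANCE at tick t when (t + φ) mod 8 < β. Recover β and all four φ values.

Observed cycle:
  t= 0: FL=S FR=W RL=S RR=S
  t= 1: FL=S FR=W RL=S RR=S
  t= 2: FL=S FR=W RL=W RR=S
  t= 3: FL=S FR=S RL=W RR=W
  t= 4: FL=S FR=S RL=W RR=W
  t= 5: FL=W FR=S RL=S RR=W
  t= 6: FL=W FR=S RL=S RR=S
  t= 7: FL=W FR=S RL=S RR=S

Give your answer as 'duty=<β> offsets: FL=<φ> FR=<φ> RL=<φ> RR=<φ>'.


duty=5 offsets: FL=0 FR=5 RL=3 RR=2

duty β = stance ticks per leg = 5
FL: stance ticks = 5; W→S at t=0 → φ=0
FR: stance ticks = 5; W→S at t=3 → φ=5
RL: stance ticks = 5; W→S at t=5 → φ=3
RR: stance ticks = 5; W→S at t=6 → φ=2


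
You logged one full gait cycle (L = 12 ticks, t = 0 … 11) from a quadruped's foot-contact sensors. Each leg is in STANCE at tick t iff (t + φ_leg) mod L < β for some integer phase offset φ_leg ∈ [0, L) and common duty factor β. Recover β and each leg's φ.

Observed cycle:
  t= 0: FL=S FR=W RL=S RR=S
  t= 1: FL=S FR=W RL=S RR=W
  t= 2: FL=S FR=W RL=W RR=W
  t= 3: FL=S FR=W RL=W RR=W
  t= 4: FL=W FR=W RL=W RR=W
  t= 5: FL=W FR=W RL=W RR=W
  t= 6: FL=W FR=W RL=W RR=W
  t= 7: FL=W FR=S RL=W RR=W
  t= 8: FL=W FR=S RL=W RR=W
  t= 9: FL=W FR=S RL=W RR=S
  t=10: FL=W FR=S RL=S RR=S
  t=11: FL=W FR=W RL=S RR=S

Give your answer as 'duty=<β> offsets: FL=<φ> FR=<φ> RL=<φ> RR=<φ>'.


duty=4 offsets: FL=0 FR=5 RL=2 RR=3

duty β = stance ticks per leg = 4
FL: stance ticks = 4; W→S at t=0 → φ=0
FR: stance ticks = 4; W→S at t=7 → φ=5
RL: stance ticks = 4; W→S at t=10 → φ=2
RR: stance ticks = 4; W→S at t=9 → φ=3


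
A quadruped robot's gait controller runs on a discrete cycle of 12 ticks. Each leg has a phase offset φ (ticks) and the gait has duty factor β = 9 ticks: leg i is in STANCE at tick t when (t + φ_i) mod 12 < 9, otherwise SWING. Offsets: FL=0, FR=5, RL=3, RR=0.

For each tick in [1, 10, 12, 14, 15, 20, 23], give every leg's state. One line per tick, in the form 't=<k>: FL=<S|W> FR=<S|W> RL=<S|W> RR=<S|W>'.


t=1: phase=(1,6,4,1) vs β=9 → FL=S FR=S RL=S RR=S
t=10: phase=(10,3,1,10) vs β=9 → FL=W FR=S RL=S RR=W
t=12: phase=(0,5,3,0) vs β=9 → FL=S FR=S RL=S RR=S
t=14: phase=(2,7,5,2) vs β=9 → FL=S FR=S RL=S RR=S
t=15: phase=(3,8,6,3) vs β=9 → FL=S FR=S RL=S RR=S
t=20: phase=(8,1,11,8) vs β=9 → FL=S FR=S RL=W RR=S
t=23: phase=(11,4,2,11) vs β=9 → FL=W FR=S RL=S RR=W

t=1: FL=S FR=S RL=S RR=S
t=10: FL=W FR=S RL=S RR=W
t=12: FL=S FR=S RL=S RR=S
t=14: FL=S FR=S RL=S RR=S
t=15: FL=S FR=S RL=S RR=S
t=20: FL=S FR=S RL=W RR=S
t=23: FL=W FR=S RL=S RR=W


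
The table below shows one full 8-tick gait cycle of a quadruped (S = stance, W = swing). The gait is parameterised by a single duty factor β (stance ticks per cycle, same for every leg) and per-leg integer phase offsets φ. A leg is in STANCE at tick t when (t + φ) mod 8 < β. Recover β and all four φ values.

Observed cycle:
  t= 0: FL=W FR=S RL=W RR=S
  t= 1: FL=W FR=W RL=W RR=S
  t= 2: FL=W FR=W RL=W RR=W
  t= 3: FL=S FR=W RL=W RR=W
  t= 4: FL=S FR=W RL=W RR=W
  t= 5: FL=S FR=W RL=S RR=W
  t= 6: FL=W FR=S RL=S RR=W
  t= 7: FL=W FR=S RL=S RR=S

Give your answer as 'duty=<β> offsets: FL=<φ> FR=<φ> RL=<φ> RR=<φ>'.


duty=3 offsets: FL=5 FR=2 RL=3 RR=1

duty β = stance ticks per leg = 3
FL: stance ticks = 3; W→S at t=3 → φ=5
FR: stance ticks = 3; W→S at t=6 → φ=2
RL: stance ticks = 3; W→S at t=5 → φ=3
RR: stance ticks = 3; W→S at t=7 → φ=1


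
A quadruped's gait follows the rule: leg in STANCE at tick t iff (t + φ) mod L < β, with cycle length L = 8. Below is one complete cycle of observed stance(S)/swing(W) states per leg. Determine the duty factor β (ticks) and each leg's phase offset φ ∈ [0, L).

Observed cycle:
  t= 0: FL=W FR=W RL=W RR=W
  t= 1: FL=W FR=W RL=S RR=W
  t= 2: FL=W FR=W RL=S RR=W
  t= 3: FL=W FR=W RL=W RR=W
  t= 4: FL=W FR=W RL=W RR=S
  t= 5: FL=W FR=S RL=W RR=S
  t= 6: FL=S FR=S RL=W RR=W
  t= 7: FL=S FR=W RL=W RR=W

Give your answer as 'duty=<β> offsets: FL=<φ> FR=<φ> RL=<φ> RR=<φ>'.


duty=2 offsets: FL=2 FR=3 RL=7 RR=4

duty β = stance ticks per leg = 2
FL: stance ticks = 2; W→S at t=6 → φ=2
FR: stance ticks = 2; W→S at t=5 → φ=3
RL: stance ticks = 2; W→S at t=1 → φ=7
RR: stance ticks = 2; W→S at t=4 → φ=4


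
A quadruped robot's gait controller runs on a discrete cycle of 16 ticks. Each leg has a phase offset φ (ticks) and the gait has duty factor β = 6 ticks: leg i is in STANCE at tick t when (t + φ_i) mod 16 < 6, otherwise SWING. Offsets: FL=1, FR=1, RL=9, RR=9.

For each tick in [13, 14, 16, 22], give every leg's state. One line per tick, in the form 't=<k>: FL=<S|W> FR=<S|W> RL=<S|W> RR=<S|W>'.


t=13: FL=W FR=W RL=W RR=W
t=14: FL=W FR=W RL=W RR=W
t=16: FL=S FR=S RL=W RR=W
t=22: FL=W FR=W RL=W RR=W

t=13: phase=(14,14,6,6) vs β=6 → FL=W FR=W RL=W RR=W
t=14: phase=(15,15,7,7) vs β=6 → FL=W FR=W RL=W RR=W
t=16: phase=(1,1,9,9) vs β=6 → FL=S FR=S RL=W RR=W
t=22: phase=(7,7,15,15) vs β=6 → FL=W FR=W RL=W RR=W


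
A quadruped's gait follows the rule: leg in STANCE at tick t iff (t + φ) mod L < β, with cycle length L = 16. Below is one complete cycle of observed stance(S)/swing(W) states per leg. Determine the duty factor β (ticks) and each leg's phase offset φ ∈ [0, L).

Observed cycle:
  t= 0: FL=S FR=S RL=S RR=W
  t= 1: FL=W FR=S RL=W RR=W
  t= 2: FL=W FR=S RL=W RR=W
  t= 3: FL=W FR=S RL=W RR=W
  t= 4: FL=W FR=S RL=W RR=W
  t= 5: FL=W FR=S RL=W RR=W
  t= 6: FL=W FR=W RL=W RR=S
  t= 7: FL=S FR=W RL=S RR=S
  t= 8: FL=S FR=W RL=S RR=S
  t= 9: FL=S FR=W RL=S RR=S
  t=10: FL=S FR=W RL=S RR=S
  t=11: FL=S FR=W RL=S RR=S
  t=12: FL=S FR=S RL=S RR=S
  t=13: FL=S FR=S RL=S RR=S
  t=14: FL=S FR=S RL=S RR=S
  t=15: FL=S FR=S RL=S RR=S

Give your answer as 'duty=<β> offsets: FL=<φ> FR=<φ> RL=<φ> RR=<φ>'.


duty β = stance ticks per leg = 10
FL: stance ticks = 10; W→S at t=7 → φ=9
FR: stance ticks = 10; W→S at t=12 → φ=4
RL: stance ticks = 10; W→S at t=7 → φ=9
RR: stance ticks = 10; W→S at t=6 → φ=10

duty=10 offsets: FL=9 FR=4 RL=9 RR=10


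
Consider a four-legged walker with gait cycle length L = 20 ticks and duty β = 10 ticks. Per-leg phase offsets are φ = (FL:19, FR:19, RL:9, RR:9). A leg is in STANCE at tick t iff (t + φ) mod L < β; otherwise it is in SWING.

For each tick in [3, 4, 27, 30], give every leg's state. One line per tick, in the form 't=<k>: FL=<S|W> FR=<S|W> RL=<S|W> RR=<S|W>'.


t=3: FL=S FR=S RL=W RR=W
t=4: FL=S FR=S RL=W RR=W
t=27: FL=S FR=S RL=W RR=W
t=30: FL=S FR=S RL=W RR=W

t=3: phase=(2,2,12,12) vs β=10 → FL=S FR=S RL=W RR=W
t=4: phase=(3,3,13,13) vs β=10 → FL=S FR=S RL=W RR=W
t=27: phase=(6,6,16,16) vs β=10 → FL=S FR=S RL=W RR=W
t=30: phase=(9,9,19,19) vs β=10 → FL=S FR=S RL=W RR=W


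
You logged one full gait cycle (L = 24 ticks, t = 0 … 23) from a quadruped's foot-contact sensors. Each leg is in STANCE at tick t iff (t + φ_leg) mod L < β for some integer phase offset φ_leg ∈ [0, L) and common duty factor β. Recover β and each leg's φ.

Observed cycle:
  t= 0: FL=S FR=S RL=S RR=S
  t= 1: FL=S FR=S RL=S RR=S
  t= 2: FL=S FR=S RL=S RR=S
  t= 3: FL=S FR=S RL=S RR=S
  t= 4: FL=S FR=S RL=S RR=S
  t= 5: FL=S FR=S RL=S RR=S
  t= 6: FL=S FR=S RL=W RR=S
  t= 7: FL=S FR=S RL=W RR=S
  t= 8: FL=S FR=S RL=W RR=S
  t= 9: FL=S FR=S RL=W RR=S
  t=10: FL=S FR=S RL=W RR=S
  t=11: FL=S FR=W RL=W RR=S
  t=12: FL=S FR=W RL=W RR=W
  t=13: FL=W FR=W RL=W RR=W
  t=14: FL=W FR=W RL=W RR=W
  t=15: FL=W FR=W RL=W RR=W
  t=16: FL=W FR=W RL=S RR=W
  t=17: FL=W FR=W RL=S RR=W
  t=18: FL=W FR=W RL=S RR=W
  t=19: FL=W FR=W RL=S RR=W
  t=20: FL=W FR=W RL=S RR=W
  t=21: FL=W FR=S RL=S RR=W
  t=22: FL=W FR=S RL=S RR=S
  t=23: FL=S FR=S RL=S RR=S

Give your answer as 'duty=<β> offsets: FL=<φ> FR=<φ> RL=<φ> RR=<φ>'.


duty=14 offsets: FL=1 FR=3 RL=8 RR=2

duty β = stance ticks per leg = 14
FL: stance ticks = 14; W→S at t=23 → φ=1
FR: stance ticks = 14; W→S at t=21 → φ=3
RL: stance ticks = 14; W→S at t=16 → φ=8
RR: stance ticks = 14; W→S at t=22 → φ=2


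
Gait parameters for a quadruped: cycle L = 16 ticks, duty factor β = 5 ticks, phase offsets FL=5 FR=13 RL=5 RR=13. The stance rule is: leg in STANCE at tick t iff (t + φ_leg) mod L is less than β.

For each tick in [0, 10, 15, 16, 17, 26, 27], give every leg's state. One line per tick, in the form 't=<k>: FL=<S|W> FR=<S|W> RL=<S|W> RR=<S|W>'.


t=0: phase=(5,13,5,13) vs β=5 → FL=W FR=W RL=W RR=W
t=10: phase=(15,7,15,7) vs β=5 → FL=W FR=W RL=W RR=W
t=15: phase=(4,12,4,12) vs β=5 → FL=S FR=W RL=S RR=W
t=16: phase=(5,13,5,13) vs β=5 → FL=W FR=W RL=W RR=W
t=17: phase=(6,14,6,14) vs β=5 → FL=W FR=W RL=W RR=W
t=26: phase=(15,7,15,7) vs β=5 → FL=W FR=W RL=W RR=W
t=27: phase=(0,8,0,8) vs β=5 → FL=S FR=W RL=S RR=W

t=0: FL=W FR=W RL=W RR=W
t=10: FL=W FR=W RL=W RR=W
t=15: FL=S FR=W RL=S RR=W
t=16: FL=W FR=W RL=W RR=W
t=17: FL=W FR=W RL=W RR=W
t=26: FL=W FR=W RL=W RR=W
t=27: FL=S FR=W RL=S RR=W


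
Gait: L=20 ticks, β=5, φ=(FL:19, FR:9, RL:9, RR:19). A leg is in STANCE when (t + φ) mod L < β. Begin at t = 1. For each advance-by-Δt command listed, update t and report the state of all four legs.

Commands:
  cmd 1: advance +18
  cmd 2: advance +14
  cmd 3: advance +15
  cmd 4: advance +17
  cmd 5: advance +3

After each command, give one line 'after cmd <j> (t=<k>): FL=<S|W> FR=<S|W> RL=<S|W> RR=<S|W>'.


after cmd 1 (t=19): FL=W FR=W RL=W RR=W
after cmd 2 (t=33): FL=W FR=S RL=S RR=W
after cmd 3 (t=48): FL=W FR=W RL=W RR=W
after cmd 4 (t=65): FL=S FR=W RL=W RR=S
after cmd 5 (t=68): FL=W FR=W RL=W RR=W

start t=1: FL=S FR=W RL=W RR=S
cmd 1: advance +18 → t=19, phase=(18,8,8,18) → FL=W FR=W RL=W RR=W
cmd 2: advance +14 → t=33, phase=(12,2,2,12) → FL=W FR=S RL=S RR=W
cmd 3: advance +15 → t=48, phase=(7,17,17,7) → FL=W FR=W RL=W RR=W
cmd 4: advance +17 → t=65, phase=(4,14,14,4) → FL=S FR=W RL=W RR=S
cmd 5: advance +3 → t=68, phase=(7,17,17,7) → FL=W FR=W RL=W RR=W


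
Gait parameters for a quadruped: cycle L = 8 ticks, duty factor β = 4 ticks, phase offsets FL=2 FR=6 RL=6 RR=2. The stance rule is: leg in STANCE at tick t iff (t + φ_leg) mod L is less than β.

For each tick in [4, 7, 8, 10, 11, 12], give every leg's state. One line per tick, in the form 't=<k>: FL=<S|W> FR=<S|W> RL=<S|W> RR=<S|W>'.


t=4: phase=(6,2,2,6) vs β=4 → FL=W FR=S RL=S RR=W
t=7: phase=(1,5,5,1) vs β=4 → FL=S FR=W RL=W RR=S
t=8: phase=(2,6,6,2) vs β=4 → FL=S FR=W RL=W RR=S
t=10: phase=(4,0,0,4) vs β=4 → FL=W FR=S RL=S RR=W
t=11: phase=(5,1,1,5) vs β=4 → FL=W FR=S RL=S RR=W
t=12: phase=(6,2,2,6) vs β=4 → FL=W FR=S RL=S RR=W

t=4: FL=W FR=S RL=S RR=W
t=7: FL=S FR=W RL=W RR=S
t=8: FL=S FR=W RL=W RR=S
t=10: FL=W FR=S RL=S RR=W
t=11: FL=W FR=S RL=S RR=W
t=12: FL=W FR=S RL=S RR=W
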